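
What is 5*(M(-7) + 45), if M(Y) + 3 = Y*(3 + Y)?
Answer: 350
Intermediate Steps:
M(Y) = -3 + Y*(3 + Y)
5*(M(-7) + 45) = 5*((-3 + (-7)² + 3*(-7)) + 45) = 5*((-3 + 49 - 21) + 45) = 5*(25 + 45) = 5*70 = 350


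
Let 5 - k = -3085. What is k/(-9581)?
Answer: -3090/9581 ≈ -0.32251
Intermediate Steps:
k = 3090 (k = 5 - 1*(-3085) = 5 + 3085 = 3090)
k/(-9581) = 3090/(-9581) = 3090*(-1/9581) = -3090/9581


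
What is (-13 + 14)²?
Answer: 1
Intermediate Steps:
(-13 + 14)² = 1² = 1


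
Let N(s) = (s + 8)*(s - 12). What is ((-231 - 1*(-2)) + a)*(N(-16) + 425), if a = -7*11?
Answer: -198594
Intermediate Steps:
a = -77
N(s) = (-12 + s)*(8 + s) (N(s) = (8 + s)*(-12 + s) = (-12 + s)*(8 + s))
((-231 - 1*(-2)) + a)*(N(-16) + 425) = ((-231 - 1*(-2)) - 77)*((-96 + (-16)**2 - 4*(-16)) + 425) = ((-231 + 2) - 77)*((-96 + 256 + 64) + 425) = (-229 - 77)*(224 + 425) = -306*649 = -198594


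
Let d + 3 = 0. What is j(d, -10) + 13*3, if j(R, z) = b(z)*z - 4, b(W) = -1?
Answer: 45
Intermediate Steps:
d = -3 (d = -3 + 0 = -3)
j(R, z) = -4 - z (j(R, z) = -z - 4 = -4 - z)
j(d, -10) + 13*3 = (-4 - 1*(-10)) + 13*3 = (-4 + 10) + 39 = 6 + 39 = 45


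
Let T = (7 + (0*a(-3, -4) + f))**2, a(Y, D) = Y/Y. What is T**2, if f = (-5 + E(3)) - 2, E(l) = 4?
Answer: 256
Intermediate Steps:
a(Y, D) = 1
f = -3 (f = (-5 + 4) - 2 = -1 - 2 = -3)
T = 16 (T = (7 + (0*1 - 3))**2 = (7 + (0 - 3))**2 = (7 - 3)**2 = 4**2 = 16)
T**2 = 16**2 = 256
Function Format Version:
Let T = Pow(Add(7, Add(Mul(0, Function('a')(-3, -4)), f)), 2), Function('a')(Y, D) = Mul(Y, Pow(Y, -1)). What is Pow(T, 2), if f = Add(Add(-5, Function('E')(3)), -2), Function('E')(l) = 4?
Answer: 256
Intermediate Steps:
Function('a')(Y, D) = 1
f = -3 (f = Add(Add(-5, 4), -2) = Add(-1, -2) = -3)
T = 16 (T = Pow(Add(7, Add(Mul(0, 1), -3)), 2) = Pow(Add(7, Add(0, -3)), 2) = Pow(Add(7, -3), 2) = Pow(4, 2) = 16)
Pow(T, 2) = Pow(16, 2) = 256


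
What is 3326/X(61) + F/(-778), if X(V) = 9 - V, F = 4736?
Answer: -708475/10114 ≈ -70.049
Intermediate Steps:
3326/X(61) + F/(-778) = 3326/(9 - 1*61) + 4736/(-778) = 3326/(9 - 61) + 4736*(-1/778) = 3326/(-52) - 2368/389 = 3326*(-1/52) - 2368/389 = -1663/26 - 2368/389 = -708475/10114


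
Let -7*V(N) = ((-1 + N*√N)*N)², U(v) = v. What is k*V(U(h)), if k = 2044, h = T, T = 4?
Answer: -228928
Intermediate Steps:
h = 4
V(N) = -N²*(-1 + N^(3/2))²/7 (V(N) = -N²*(-1 + N*√N)²/7 = -N²*(-1 + N^(3/2))²/7)
k*V(U(h)) = 2044*(-⅐*4²*(-1 + 4^(3/2))²) = 2044*(-⅐*16*(-1 + 8)²) = 2044*(-⅐*16*7²) = 2044*(-⅐*16*49) = 2044*(-112) = -228928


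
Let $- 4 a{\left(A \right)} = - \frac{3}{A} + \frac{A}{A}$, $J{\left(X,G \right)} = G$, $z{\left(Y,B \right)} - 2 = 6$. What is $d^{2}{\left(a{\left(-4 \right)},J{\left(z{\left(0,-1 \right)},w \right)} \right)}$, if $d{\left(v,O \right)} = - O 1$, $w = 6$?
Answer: $36$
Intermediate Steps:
$z{\left(Y,B \right)} = 8$ ($z{\left(Y,B \right)} = 2 + 6 = 8$)
$a{\left(A \right)} = - \frac{1}{4} + \frac{3}{4 A}$ ($a{\left(A \right)} = - \frac{- \frac{3}{A} + \frac{A}{A}}{4} = - \frac{- \frac{3}{A} + 1}{4} = - \frac{1 - \frac{3}{A}}{4} = - \frac{1}{4} + \frac{3}{4 A}$)
$d{\left(v,O \right)} = - O$
$d^{2}{\left(a{\left(-4 \right)},J{\left(z{\left(0,-1 \right)},w \right)} \right)} = \left(\left(-1\right) 6\right)^{2} = \left(-6\right)^{2} = 36$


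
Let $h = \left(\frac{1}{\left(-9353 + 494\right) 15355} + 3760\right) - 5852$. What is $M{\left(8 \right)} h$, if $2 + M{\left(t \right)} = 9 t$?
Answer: $- \frac{3984045029174}{27205989} \approx -1.4644 \cdot 10^{5}$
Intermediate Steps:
$h = - \frac{284574644941}{136029945}$ ($h = \left(\frac{1}{-8859} \cdot \frac{1}{15355} + 3760\right) - 5852 = \left(\left(- \frac{1}{8859}\right) \frac{1}{15355} + 3760\right) - 5852 = \left(- \frac{1}{136029945} + 3760\right) - 5852 = \frac{511472593199}{136029945} - 5852 = - \frac{284574644941}{136029945} \approx -2092.0$)
$M{\left(t \right)} = -2 + 9 t$
$M{\left(8 \right)} h = \left(-2 + 9 \cdot 8\right) \left(- \frac{284574644941}{136029945}\right) = \left(-2 + 72\right) \left(- \frac{284574644941}{136029945}\right) = 70 \left(- \frac{284574644941}{136029945}\right) = - \frac{3984045029174}{27205989}$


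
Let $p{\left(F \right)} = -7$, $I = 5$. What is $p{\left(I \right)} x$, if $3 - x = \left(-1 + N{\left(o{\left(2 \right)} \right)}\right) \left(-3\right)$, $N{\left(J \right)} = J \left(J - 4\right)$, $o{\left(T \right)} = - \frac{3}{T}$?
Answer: $- \frac{693}{4} \approx -173.25$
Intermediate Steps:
$N{\left(J \right)} = J \left(-4 + J\right)$
$x = \frac{99}{4}$ ($x = 3 - \left(-1 + - \frac{3}{2} \left(-4 - \frac{3}{2}\right)\right) \left(-3\right) = 3 - \left(-1 + \left(-3\right) \frac{1}{2} \left(-4 - \frac{3}{2}\right)\right) \left(-3\right) = 3 - \left(-1 - \frac{3 \left(-4 - \frac{3}{2}\right)}{2}\right) \left(-3\right) = 3 - \left(-1 - - \frac{33}{4}\right) \left(-3\right) = 3 - \left(-1 + \frac{33}{4}\right) \left(-3\right) = 3 - \frac{29}{4} \left(-3\right) = 3 - - \frac{87}{4} = 3 + \frac{87}{4} = \frac{99}{4} \approx 24.75$)
$p{\left(I \right)} x = \left(-7\right) \frac{99}{4} = - \frac{693}{4}$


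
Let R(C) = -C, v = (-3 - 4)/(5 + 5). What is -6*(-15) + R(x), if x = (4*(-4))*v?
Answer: 394/5 ≈ 78.800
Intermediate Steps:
v = -7/10 ≈ -0.70000
x = 56/5 (x = (4*(-4))*(-7/10) = -16*(-7/10) = 56/5 ≈ 11.200)
-6*(-15) + R(x) = -6*(-15) - 1*56/5 = 90 - 56/5 = 394/5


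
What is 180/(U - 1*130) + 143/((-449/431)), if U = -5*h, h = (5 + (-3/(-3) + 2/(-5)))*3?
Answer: -6635141/48043 ≈ -138.11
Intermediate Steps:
h = 84/5 (h = (5 + (-3*(-⅓) + 2*(-⅕)))*3 = (5 + (1 - ⅖))*3 = (5 + ⅗)*3 = (28/5)*3 = 84/5 ≈ 16.800)
U = -84 (U = -5*84/5 = -84)
180/(U - 1*130) + 143/((-449/431)) = 180/(-84 - 1*130) + 143/((-449/431)) = 180/(-84 - 130) + 143/((-449*1/431)) = 180/(-214) + 143/(-449/431) = 180*(-1/214) + 143*(-431/449) = -90/107 - 61633/449 = -6635141/48043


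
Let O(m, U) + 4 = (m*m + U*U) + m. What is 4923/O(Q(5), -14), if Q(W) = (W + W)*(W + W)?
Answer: 4923/10292 ≈ 0.47833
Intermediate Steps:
Q(W) = 4*W² (Q(W) = (2*W)*(2*W) = 4*W²)
O(m, U) = -4 + m + U² + m² (O(m, U) = -4 + ((m*m + U*U) + m) = -4 + ((m² + U²) + m) = -4 + ((U² + m²) + m) = -4 + (m + U² + m²) = -4 + m + U² + m²)
4923/O(Q(5), -14) = 4923/(-4 + 4*5² + (-14)² + (4*5²)²) = 4923/(-4 + 4*25 + 196 + (4*25)²) = 4923/(-4 + 100 + 196 + 100²) = 4923/(-4 + 100 + 196 + 10000) = 4923/10292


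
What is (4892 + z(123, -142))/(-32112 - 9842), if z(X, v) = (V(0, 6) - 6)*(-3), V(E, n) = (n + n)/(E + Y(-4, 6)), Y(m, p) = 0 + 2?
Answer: -2446/20977 ≈ -0.11660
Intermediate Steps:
Y(m, p) = 2
V(E, n) = 2*n/(2 + E) (V(E, n) = (n + n)/(E + 2) = (2*n)/(2 + E) = 2*n/(2 + E))
z(X, v) = 0 (z(X, v) = (2*6/(2 + 0) - 6)*(-3) = (2*6/2 - 6)*(-3) = (2*6*(½) - 6)*(-3) = (6 - 6)*(-3) = 0*(-3) = 0)
(4892 + z(123, -142))/(-32112 - 9842) = (4892 + 0)/(-32112 - 9842) = 4892/(-41954) = 4892*(-1/41954) = -2446/20977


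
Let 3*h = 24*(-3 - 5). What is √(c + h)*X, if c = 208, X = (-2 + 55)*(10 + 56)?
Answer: 41976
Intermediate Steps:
X = 3498 (X = 53*66 = 3498)
h = -64 (h = (24*(-3 - 5))/3 = (24*(-8))/3 = (⅓)*(-192) = -64)
√(c + h)*X = √(208 - 64)*3498 = √144*3498 = 12*3498 = 41976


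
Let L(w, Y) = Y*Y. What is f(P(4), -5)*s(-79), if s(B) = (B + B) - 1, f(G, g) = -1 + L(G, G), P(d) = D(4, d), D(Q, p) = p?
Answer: -2385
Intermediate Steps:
L(w, Y) = Y²
P(d) = d
f(G, g) = -1 + G²
s(B) = -1 + 2*B (s(B) = 2*B - 1 = -1 + 2*B)
f(P(4), -5)*s(-79) = (-1 + 4²)*(-1 + 2*(-79)) = (-1 + 16)*(-1 - 158) = 15*(-159) = -2385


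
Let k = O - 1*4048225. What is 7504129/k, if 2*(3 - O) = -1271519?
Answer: -15008258/6824925 ≈ -2.1990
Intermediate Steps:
O = 1271525/2 (O = 3 - 1/2*(-1271519) = 3 + 1271519/2 = 1271525/2 ≈ 6.3576e+5)
k = -6824925/2 (k = 1271525/2 - 1*4048225 = 1271525/2 - 4048225 = -6824925/2 ≈ -3.4125e+6)
7504129/k = 7504129/(-6824925/2) = 7504129*(-2/6824925) = -15008258/6824925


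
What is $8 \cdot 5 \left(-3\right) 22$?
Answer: $-2640$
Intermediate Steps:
$8 \cdot 5 \left(-3\right) 22 = 8 \left(-15\right) 22 = \left(-120\right) 22 = -2640$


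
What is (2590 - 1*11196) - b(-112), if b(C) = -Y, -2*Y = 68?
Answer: -8640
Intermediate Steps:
Y = -34 (Y = -1/2*68 = -34)
b(C) = 34 (b(C) = -1*(-34) = 34)
(2590 - 1*11196) - b(-112) = (2590 - 1*11196) - 1*34 = (2590 - 11196) - 34 = -8606 - 34 = -8640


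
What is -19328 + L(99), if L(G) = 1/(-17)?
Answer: -328577/17 ≈ -19328.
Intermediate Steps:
L(G) = -1/17
-19328 + L(99) = -19328 - 1/17 = -328577/17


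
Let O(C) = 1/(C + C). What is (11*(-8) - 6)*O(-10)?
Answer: 47/10 ≈ 4.7000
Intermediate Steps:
O(C) = 1/(2*C)
(11*(-8) - 6)*O(-10) = (11*(-8) - 6)*((½)/(-10)) = (-88 - 6)*((½)*(-⅒)) = -94*(-1/20) = 47/10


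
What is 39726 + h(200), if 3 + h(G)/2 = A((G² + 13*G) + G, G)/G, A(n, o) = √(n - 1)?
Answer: 39720 + √42799/100 ≈ 39722.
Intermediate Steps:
A(n, o) = √(-1 + n)
h(G) = -6 + 2*√(-1 + G² + 14*G)/G (h(G) = -6 + 2*(√(-1 + ((G² + 13*G) + G))/G) = -6 + 2*(√(-1 + (G² + 14*G))/G) = -6 + 2*(√(-1 + G² + 14*G)/G) = -6 + 2*√(-1 + G² + 14*G)/G)
39726 + h(200) = 39726 + 2*(√(-1 + 200*(14 + 200)) - 3*200)/200 = 39726 + 2*(1/200)*(√(-1 + 200*214) - 600) = 39726 + 2*(1/200)*(√(-1 + 42800) - 600) = 39726 + 2*(1/200)*(√42799 - 600) = 39726 + 2*(1/200)*(-600 + √42799) = 39726 + (-6 + √42799/100) = 39720 + √42799/100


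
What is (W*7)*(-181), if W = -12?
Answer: 15204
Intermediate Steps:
(W*7)*(-181) = -12*7*(-181) = -84*(-181) = 15204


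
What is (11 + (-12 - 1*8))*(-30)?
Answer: 270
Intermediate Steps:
(11 + (-12 - 1*8))*(-30) = (11 + (-12 - 8))*(-30) = (11 - 20)*(-30) = -9*(-30) = 270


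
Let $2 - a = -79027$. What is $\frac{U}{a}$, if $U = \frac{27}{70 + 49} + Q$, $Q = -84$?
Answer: $- \frac{3323}{3134817} \approx -0.00106$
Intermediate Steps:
$a = 79029$ ($a = 2 - -79027 = 2 + 79027 = 79029$)
$U = - \frac{9969}{119}$ ($U = \frac{27}{70 + 49} - 84 = \frac{27}{119} - 84 = - \frac{9969}{119} \approx -83.773$)
$\frac{U}{a} = - \frac{9969}{119 \cdot 79029} = \left(- \frac{9969}{119}\right) \frac{1}{79029} = - \frac{3323}{3134817}$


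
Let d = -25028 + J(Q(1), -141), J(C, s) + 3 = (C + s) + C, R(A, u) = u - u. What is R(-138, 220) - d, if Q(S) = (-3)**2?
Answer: 25154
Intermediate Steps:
R(A, u) = 0
Q(S) = 9
J(C, s) = -3 + s + 2*C (J(C, s) = -3 + ((C + s) + C) = -3 + (s + 2*C) = -3 + s + 2*C)
d = -25154 (d = -25028 + (-3 - 141 + 2*9) = -25028 + (-3 - 141 + 18) = -25028 - 126 = -25154)
R(-138, 220) - d = 0 - 1*(-25154) = 0 + 25154 = 25154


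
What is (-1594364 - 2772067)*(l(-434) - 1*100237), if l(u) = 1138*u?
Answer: 2594223283599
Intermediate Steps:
(-1594364 - 2772067)*(l(-434) - 1*100237) = (-1594364 - 2772067)*(1138*(-434) - 1*100237) = -4366431*(-493892 - 100237) = -4366431*(-594129) = 2594223283599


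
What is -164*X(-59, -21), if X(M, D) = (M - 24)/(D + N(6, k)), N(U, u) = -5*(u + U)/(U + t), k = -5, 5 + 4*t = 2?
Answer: -285852/461 ≈ -620.07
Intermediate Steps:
t = -¾ (t = -5/4 + (¼)*2 = -5/4 + ½ = -¾ ≈ -0.75000)
N(U, u) = -5*(U + u)/(-¾ + U) (N(U, u) = -5*(u + U)/(U - ¾) = -5*(U + u)/(-¾ + U))
X(M, D) = (-24 + M)/(-20/21 + D) (X(M, D) = (M - 24)/(D + 20*(-1*6 - 1*(-5))/(-3 + 4*6)) = (-24 + M)/(D + 20*(-6 + 5)/(-3 + 24)) = (-24 + M)/(D + 20*(-1)/21) = (-24 + M)/(D + 20*(1/21)*(-1)) = (-24 + M)/(D - 20/21) = (-24 + M)/(-20/21 + D))
-164*X(-59, -21) = -3444*(-24 - 59)/(-20 + 21*(-21)) = -3444*(-83)/(-20 - 441) = -3444*(-83)/(-461) = -3444*(-1)*(-83)/461 = -164*1743/461 = -285852/461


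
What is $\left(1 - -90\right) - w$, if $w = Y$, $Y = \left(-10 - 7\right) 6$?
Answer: $193$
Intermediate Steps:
$Y = -102$ ($Y = \left(-17\right) 6 = -102$)
$w = -102$
$\left(1 - -90\right) - w = \left(1 - -90\right) - -102 = \left(1 + 90\right) + 102 = 91 + 102 = 193$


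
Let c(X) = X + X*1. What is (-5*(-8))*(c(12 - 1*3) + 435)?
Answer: 18120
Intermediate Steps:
c(X) = 2*X (c(X) = X + X = 2*X)
(-5*(-8))*(c(12 - 1*3) + 435) = (-5*(-8))*(2*(12 - 1*3) + 435) = 40*(2*(12 - 3) + 435) = 40*(2*9 + 435) = 40*(18 + 435) = 40*453 = 18120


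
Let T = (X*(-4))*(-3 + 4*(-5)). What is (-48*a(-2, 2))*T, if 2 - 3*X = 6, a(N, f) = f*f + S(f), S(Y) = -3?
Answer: 5888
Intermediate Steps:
a(N, f) = -3 + f**2 (a(N, f) = f*f - 3 = f**2 - 3 = -3 + f**2)
X = -4/3 (X = 2/3 - 1/3*6 = 2/3 - 2 = -4/3 ≈ -1.3333)
T = -368/3 (T = (-4/3*(-4))*(-3 + 4*(-5)) = 16*(-3 - 20)/3 = (16/3)*(-23) = -368/3 ≈ -122.67)
(-48*a(-2, 2))*T = -48*(-3 + 2**2)*(-368/3) = -48*(-3 + 4)*(-368/3) = -48*1*(-368/3) = -48*(-368/3) = 5888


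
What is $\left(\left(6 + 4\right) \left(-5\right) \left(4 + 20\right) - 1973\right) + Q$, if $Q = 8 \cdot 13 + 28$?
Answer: $-3041$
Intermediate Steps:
$Q = 132$ ($Q = 104 + 28 = 132$)
$\left(\left(6 + 4\right) \left(-5\right) \left(4 + 20\right) - 1973\right) + Q = \left(\left(6 + 4\right) \left(-5\right) \left(4 + 20\right) - 1973\right) + 132 = \left(10 \left(-5\right) 24 - 1973\right) + 132 = \left(\left(-50\right) 24 - 1973\right) + 132 = \left(-1200 - 1973\right) + 132 = -3173 + 132 = -3041$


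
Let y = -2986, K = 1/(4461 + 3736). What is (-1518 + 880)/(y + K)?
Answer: 5229686/24476241 ≈ 0.21366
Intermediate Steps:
K = 1/8197 ≈ 0.00012200
(-1518 + 880)/(y + K) = (-1518 + 880)/(-2986 + 1/8197) = -638/(-24476241/8197) = -638*(-8197/24476241) = 5229686/24476241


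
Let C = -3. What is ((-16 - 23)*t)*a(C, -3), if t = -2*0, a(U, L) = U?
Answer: 0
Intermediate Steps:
t = 0
((-16 - 23)*t)*a(C, -3) = ((-16 - 23)*0)*(-3) = -39*0*(-3) = 0*(-3) = 0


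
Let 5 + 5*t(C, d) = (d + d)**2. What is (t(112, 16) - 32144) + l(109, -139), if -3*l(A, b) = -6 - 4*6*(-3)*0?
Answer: -159691/5 ≈ -31938.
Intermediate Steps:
t(C, d) = -1 + 4*d**2/5 (t(C, d) = -1 + (d + d)**2/5 = -1 + (2*d)**2/5 = -1 + (4*d**2)/5 = -1 + 4*d**2/5)
l(A, b) = 2 (l(A, b) = -(-6 - 4*6*(-3)*0)/3 = -(-6 - (-72)*0)/3 = -(-6 - 4*0)/3 = -(-6 + 0)/3 = -1/3*(-6) = 2)
(t(112, 16) - 32144) + l(109, -139) = ((-1 + (4/5)*16**2) - 32144) + 2 = ((-1 + (4/5)*256) - 32144) + 2 = ((-1 + 1024/5) - 32144) + 2 = (1019/5 - 32144) + 2 = -159701/5 + 2 = -159691/5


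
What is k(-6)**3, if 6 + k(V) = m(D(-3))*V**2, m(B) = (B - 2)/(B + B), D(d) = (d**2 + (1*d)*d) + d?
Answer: 110592/125 ≈ 884.74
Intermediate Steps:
D(d) = d + 2*d**2 (D(d) = (d**2 + d*d) + d = (d**2 + d**2) + d = 2*d**2 + d = d + 2*d**2)
m(B) = (-2 + B)/(2*B) (m(B) = (-2 + B)/((2*B)) = (-2 + B)*(1/(2*B)) = (-2 + B)/(2*B))
k(V) = -6 + 13*V**2/30 (k(V) = -6 + ((-2 - 3*(1 + 2*(-3)))/(2*((-3*(1 + 2*(-3))))))*V**2 = -6 + ((-2 - 3*(1 - 6))/(2*((-3*(1 - 6)))))*V**2 = -6 + ((-2 - 3*(-5))/(2*((-3*(-5)))))*V**2 = -6 + ((1/2)*(-2 + 15)/15)*V**2 = -6 + ((1/2)*(1/15)*13)*V**2 = -6 + 13*V**2/30)
k(-6)**3 = (-6 + (13/30)*(-6)**2)**3 = (-6 + (13/30)*36)**3 = (-6 + 78/5)**3 = (48/5)**3 = 110592/125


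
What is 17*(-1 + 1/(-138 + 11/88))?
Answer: -18887/1103 ≈ -17.123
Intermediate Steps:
17*(-1 + 1/(-138 + 11/88)) = 17*(-1 + 1/(-138 + 11*(1/88))) = 17*(-1 + 1/(-138 + ⅛)) = 17*(-1 + 1/(-1103/8)) = 17*(-1 - 8/1103) = 17*(-1111/1103) = -18887/1103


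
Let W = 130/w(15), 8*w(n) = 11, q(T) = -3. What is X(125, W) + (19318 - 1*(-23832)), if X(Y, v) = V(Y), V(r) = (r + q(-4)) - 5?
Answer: 43267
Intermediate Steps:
w(n) = 11/8 (w(n) = (⅛)*11 = 11/8)
V(r) = -8 + r (V(r) = (r - 3) - 5 = (-3 + r) - 5 = -8 + r)
W = 1040/11 (W = 130/(11/8) = 130*(8/11) = 1040/11 ≈ 94.545)
X(Y, v) = -8 + Y
X(125, W) + (19318 - 1*(-23832)) = (-8 + 125) + (19318 - 1*(-23832)) = 117 + (19318 + 23832) = 117 + 43150 = 43267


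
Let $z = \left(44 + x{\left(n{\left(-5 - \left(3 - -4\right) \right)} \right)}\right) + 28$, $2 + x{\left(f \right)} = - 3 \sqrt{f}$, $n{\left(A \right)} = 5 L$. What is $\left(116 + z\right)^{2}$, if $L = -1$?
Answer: $34551 - 1116 i \sqrt{5} \approx 34551.0 - 2495.5 i$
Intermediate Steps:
$n{\left(A \right)} = -5$ ($n{\left(A \right)} = 5 \left(-1\right) = -5$)
$x{\left(f \right)} = -2 - 3 \sqrt{f}$
$z = 70 - 3 i \sqrt{5}$ ($z = \left(44 - \left(2 + 3 \sqrt{-5}\right)\right) + 28 = \left(44 - \left(2 + 3 i \sqrt{5}\right)\right) + 28 = \left(42 - 3 i \sqrt{5}\right) + 28 = 70 - 3 i \sqrt{5} \approx 70.0 - 6.7082 i$)
$\left(116 + z\right)^{2} = \left(116 + \left(70 - 3 i \sqrt{5}\right)\right)^{2} = \left(186 - 3 i \sqrt{5}\right)^{2}$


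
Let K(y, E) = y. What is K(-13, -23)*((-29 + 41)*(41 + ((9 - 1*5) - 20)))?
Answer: -3900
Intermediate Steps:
K(-13, -23)*((-29 + 41)*(41 + ((9 - 1*5) - 20))) = -13*(-29 + 41)*(41 + ((9 - 1*5) - 20)) = -156*(41 + ((9 - 5) - 20)) = -156*(41 + (4 - 20)) = -156*(41 - 16) = -156*25 = -13*300 = -3900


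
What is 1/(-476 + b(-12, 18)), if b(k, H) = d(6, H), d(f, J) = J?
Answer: -1/458 ≈ -0.0021834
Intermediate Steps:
b(k, H) = H
1/(-476 + b(-12, 18)) = 1/(-476 + 18) = 1/(-458) = -1/458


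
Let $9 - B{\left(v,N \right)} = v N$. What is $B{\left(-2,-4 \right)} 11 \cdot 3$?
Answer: $33$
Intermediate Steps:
$B{\left(v,N \right)} = 9 - N v$ ($B{\left(v,N \right)} = 9 - v N = 9 - N v$)
$B{\left(-2,-4 \right)} 11 \cdot 3 = \left(9 - \left(-4\right) \left(-2\right)\right) 11 \cdot 3 = \left(9 - 8\right) 11 \cdot 3 = 1 \cdot 11 \cdot 3 = 11 \cdot 3 = 33$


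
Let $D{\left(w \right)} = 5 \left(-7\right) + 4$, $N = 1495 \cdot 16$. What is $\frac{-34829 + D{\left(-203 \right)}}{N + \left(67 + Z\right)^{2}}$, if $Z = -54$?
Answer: $- \frac{34860}{24089} \approx -1.4471$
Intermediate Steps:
$N = 23920$
$D{\left(w \right)} = -31$ ($D{\left(w \right)} = -35 + 4 = -31$)
$\frac{-34829 + D{\left(-203 \right)}}{N + \left(67 + Z\right)^{2}} = \frac{-34829 - 31}{23920 + \left(67 - 54\right)^{2}} = - \frac{34860}{23920 + 13^{2}} = - \frac{34860}{23920 + 169} = - \frac{34860}{24089}$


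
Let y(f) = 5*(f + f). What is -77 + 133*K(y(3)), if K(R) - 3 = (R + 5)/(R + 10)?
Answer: 3507/8 ≈ 438.38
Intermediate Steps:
y(f) = 10*f (y(f) = 5*(2*f) = 10*f)
K(R) = 3 + (5 + R)/(10 + R) (K(R) = 3 + (R + 5)/(R + 10) = 3 + (5 + R)/(10 + R))
-77 + 133*K(y(3)) = -77 + 133*((35 + 4*(10*3))/(10 + 10*3)) = -77 + 133*((35 + 4*30)/(10 + 30)) = -77 + 133*((35 + 120)/40) = -77 + 133*((1/40)*155) = -77 + 133*(31/8) = -77 + 4123/8 = 3507/8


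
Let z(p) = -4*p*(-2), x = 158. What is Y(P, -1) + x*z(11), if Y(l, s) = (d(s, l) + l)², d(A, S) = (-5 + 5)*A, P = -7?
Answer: 13953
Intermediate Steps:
d(A, S) = 0 (d(A, S) = 0*A = 0)
z(p) = 8*p
Y(l, s) = l² (Y(l, s) = (0 + l)² = l²)
Y(P, -1) + x*z(11) = (-7)² + 158*(8*11) = 49 + 158*88 = 49 + 13904 = 13953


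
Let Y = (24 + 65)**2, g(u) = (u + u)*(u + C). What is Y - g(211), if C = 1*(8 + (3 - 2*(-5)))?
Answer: -89983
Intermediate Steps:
C = 21 (C = 1*(8 + (3 + 10)) = 1*(8 + 13) = 1*21 = 21)
g(u) = 2*u*(21 + u) (g(u) = (u + u)*(u + 21) = (2*u)*(21 + u) = 2*u*(21 + u))
Y = 7921 (Y = 89**2 = 7921)
Y - g(211) = 7921 - 2*211*(21 + 211) = 7921 - 2*211*232 = 7921 - 1*97904 = 7921 - 97904 = -89983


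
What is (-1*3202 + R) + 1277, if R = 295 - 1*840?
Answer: -2470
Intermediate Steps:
R = -545 (R = 295 - 840 = -545)
(-1*3202 + R) + 1277 = (-1*3202 - 545) + 1277 = (-3202 - 545) + 1277 = -3747 + 1277 = -2470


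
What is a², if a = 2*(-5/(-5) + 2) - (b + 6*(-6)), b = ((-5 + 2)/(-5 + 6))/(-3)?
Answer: 1681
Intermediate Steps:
b = 1 (b = -3/1*(-⅓) = -3*1*(-⅓) = -3*(-⅓) = 1)
a = 41 (a = 2*(-5/(-5) + 2) - (1 + 6*(-6)) = 2*(-5*(-⅕) + 2) - (1 - 36) = 2*(1 + 2) - 1*(-35) = 2*3 + 35 = 6 + 35 = 41)
a² = 41² = 1681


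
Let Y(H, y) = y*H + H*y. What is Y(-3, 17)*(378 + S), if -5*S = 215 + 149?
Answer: -155652/5 ≈ -31130.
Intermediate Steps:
Y(H, y) = 2*H*y (Y(H, y) = H*y + H*y = 2*H*y)
S = -364/5 (S = -(215 + 149)/5 = -⅕*364 = -364/5 ≈ -72.800)
Y(-3, 17)*(378 + S) = (2*(-3)*17)*(378 - 364/5) = -102*1526/5 = -155652/5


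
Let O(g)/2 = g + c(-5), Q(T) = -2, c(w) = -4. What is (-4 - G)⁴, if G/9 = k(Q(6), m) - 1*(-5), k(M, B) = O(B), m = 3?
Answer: 923521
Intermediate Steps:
O(g) = -8 + 2*g (O(g) = 2*(g - 4) = 2*(-4 + g) = -8 + 2*g)
k(M, B) = -8 + 2*B
G = 27 (G = 9*((-8 + 2*3) - 1*(-5)) = 9*((-8 + 6) + 5) = 9*(-2 + 5) = 9*3 = 27)
(-4 - G)⁴ = (-4 - 1*27)⁴ = (-4 - 27)⁴ = (-31)⁴ = 923521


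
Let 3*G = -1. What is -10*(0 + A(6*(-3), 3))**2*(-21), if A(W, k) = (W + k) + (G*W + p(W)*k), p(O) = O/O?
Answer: 7560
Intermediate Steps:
G = -1/3 (G = (1/3)*(-1) = -1/3 ≈ -0.33333)
p(O) = 1
A(W, k) = 2*k + 2*W/3 (A(W, k) = (W + k) + (-W/3 + 1*k) = (W + k) + (-W/3 + k) = (W + k) + (k - W/3) = 2*k + 2*W/3)
-10*(0 + A(6*(-3), 3))**2*(-21) = -10*(0 + (2*3 + 2*(6*(-3))/3))**2*(-21) = -10*(0 + (6 + (2/3)*(-18)))**2*(-21) = -10*(0 + (6 - 12))**2*(-21) = -10*(0 - 6)**2*(-21) = -10*(-6)**2*(-21) = -10*36*(-21) = -360*(-21) = 7560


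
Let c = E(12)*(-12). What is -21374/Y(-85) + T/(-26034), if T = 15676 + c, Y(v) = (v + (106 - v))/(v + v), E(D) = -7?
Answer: 23648737790/689901 ≈ 34278.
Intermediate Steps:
c = 84 (c = -7*(-12) = 84)
Y(v) = 53/v (Y(v) = 106/((2*v)) = 106*(1/(2*v)) = 53/v)
T = 15760 (T = 15676 + 84 = 15760)
-21374/Y(-85) + T/(-26034) = -21374/(53/(-85)) + 15760/(-26034) = -21374/(53*(-1/85)) + 15760*(-1/26034) = -21374/(-53/85) - 7880/13017 = -21374*(-85/53) - 7880/13017 = 1816790/53 - 7880/13017 = 23648737790/689901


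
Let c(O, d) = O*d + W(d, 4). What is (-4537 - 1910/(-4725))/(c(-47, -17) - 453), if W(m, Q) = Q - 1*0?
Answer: -4287083/330750 ≈ -12.962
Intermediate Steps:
W(m, Q) = Q (W(m, Q) = Q + 0 = Q)
c(O, d) = 4 + O*d (c(O, d) = O*d + 4 = 4 + O*d)
(-4537 - 1910/(-4725))/(c(-47, -17) - 453) = (-4537 - 1910/(-4725))/((4 - 47*(-17)) - 453) = (-4537 - 1910*(-1/4725))/((4 + 799) - 453) = (-4537 + 382/945)/(803 - 453) = -4287083/945/350 = -4287083/945*1/350 = -4287083/330750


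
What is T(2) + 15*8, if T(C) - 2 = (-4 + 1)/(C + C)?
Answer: 485/4 ≈ 121.25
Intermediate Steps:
T(C) = 2 - 3/(2*C) (T(C) = 2 + (-4 + 1)/(C + C) = 2 - 3*1/(2*C) = 2 - 3/(2*C))
T(2) + 15*8 = (2 - 3/2/2) + 15*8 = (2 - 3/2*½) + 120 = (2 - ¾) + 120 = 5/4 + 120 = 485/4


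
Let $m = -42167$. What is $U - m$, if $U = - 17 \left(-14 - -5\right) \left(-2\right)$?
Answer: $41861$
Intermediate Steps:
$U = -306$ ($U = - 17 \left(-14 + 5\right) \left(-2\right) = \left(-17\right) \left(-9\right) \left(-2\right) = 153 \left(-2\right) = -306$)
$U - m = -306 - -42167 = -306 + 42167 = 41861$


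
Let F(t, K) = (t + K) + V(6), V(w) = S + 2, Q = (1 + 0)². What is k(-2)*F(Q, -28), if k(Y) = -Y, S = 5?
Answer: -40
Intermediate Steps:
Q = 1 (Q = 1² = 1)
V(w) = 7 (V(w) = 5 + 2 = 7)
F(t, K) = 7 + K + t (F(t, K) = (t + K) + 7 = (K + t) + 7 = 7 + K + t)
k(-2)*F(Q, -28) = (-1*(-2))*(7 - 28 + 1) = 2*(-20) = -40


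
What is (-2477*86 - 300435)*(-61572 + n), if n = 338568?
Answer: -142225535172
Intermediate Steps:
(-2477*86 - 300435)*(-61572 + n) = (-2477*86 - 300435)*(-61572 + 338568) = (-213022 - 300435)*276996 = -513457*276996 = -142225535172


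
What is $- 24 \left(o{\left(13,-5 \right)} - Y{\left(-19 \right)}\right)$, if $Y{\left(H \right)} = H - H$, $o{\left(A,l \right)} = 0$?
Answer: $0$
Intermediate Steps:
$Y{\left(H \right)} = 0$
$- 24 \left(o{\left(13,-5 \right)} - Y{\left(-19 \right)}\right) = - 24 \left(0 - 0\right) = - 24 \left(0 + 0\right) = \left(-24\right) 0 = 0$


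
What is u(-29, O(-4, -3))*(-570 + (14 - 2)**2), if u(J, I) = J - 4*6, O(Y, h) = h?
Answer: 22578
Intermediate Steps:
u(J, I) = -24 + J (u(J, I) = J - 24 = -24 + J)
u(-29, O(-4, -3))*(-570 + (14 - 2)**2) = (-24 - 29)*(-570 + (14 - 2)**2) = -53*(-570 + 12**2) = -53*(-570 + 144) = -53*(-426) = 22578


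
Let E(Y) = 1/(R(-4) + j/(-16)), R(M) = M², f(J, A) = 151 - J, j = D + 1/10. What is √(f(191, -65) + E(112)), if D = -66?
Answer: 10*I*√4139634/3219 ≈ 6.3206*I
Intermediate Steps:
j = -659/10 (j = -66 + 1/10 = -66 + ⅒ = -659/10 ≈ -65.900)
E(Y) = 160/3219 (E(Y) = 1/((-4)² - 659/10/(-16)) = 1/(16 - 659/10*(-1/16)) = 1/(16 + 659/160) = 1/(3219/160) = 160/3219)
√(f(191, -65) + E(112)) = √((151 - 1*191) + 160/3219) = √((151 - 191) + 160/3219) = √(-40 + 160/3219) = √(-128600/3219) = 10*I*√4139634/3219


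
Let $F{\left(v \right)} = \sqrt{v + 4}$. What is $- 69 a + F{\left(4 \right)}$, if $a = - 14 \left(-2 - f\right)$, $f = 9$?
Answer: $-10626 + 2 \sqrt{2} \approx -10623.0$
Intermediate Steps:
$F{\left(v \right)} = \sqrt{4 + v}$
$a = 154$ ($a = - 14 \left(-2 - 9\right) = \left(-14\right) \left(-11\right) = 154$)
$- 69 a + F{\left(4 \right)} = \left(-69\right) 154 + \sqrt{4 + 4} = -10626 + \sqrt{8} = -10626 + 2 \sqrt{2}$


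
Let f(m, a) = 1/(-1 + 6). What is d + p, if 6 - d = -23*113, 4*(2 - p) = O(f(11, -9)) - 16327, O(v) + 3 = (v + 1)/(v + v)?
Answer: 26755/4 ≈ 6688.8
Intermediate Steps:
f(m, a) = ⅕ (f(m, a) = 1/5 = ⅕)
O(v) = -3 + (1 + v)/(2*v) (O(v) = -3 + (v + 1)/(v + v) = -3 + (1 + v)/((2*v)) = -3 + (1 + v)*(1/(2*v)) = -3 + (1 + v)/(2*v))
p = 16335/4 (p = 2 - ((1 - 5*⅕)/(2*(⅕)) - 16327)/4 = 2 - ((½)*5*(1 - 1) - 16327)/4 = 2 - ((½)*5*0 - 16327)/4 = 2 - (0 - 16327)/4 = 2 - ¼*(-16327) = 2 + 16327/4 = 16335/4 ≈ 4083.8)
d = 2605 (d = 6 - (-23)*113 = 6 - 1*(-2599) = 6 + 2599 = 2605)
d + p = 2605 + 16335/4 = 26755/4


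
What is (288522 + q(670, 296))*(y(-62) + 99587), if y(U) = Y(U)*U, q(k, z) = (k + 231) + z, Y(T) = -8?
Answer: 28995946677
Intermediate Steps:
q(k, z) = 231 + k + z (q(k, z) = (231 + k) + z = 231 + k + z)
y(U) = -8*U
(288522 + q(670, 296))*(y(-62) + 99587) = (288522 + (231 + 670 + 296))*(-8*(-62) + 99587) = (288522 + 1197)*(496 + 99587) = 289719*100083 = 28995946677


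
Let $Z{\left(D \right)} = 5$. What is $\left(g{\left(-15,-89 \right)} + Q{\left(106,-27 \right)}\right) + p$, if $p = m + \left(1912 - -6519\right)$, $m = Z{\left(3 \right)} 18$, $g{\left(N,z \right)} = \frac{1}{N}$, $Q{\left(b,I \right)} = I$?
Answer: $\frac{127409}{15} \approx 8493.9$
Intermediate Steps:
$m = 90$ ($m = 5 \cdot 18 = 90$)
$p = 8521$ ($p = 90 + \left(1912 - -6519\right) = 90 + \left(1912 + 6519\right) = 90 + 8431 = 8521$)
$\left(g{\left(-15,-89 \right)} + Q{\left(106,-27 \right)}\right) + p = \left(\frac{1}{-15} - 27\right) + 8521 = \left(- \frac{1}{15} - 27\right) + 8521 = - \frac{406}{15} + 8521 = \frac{127409}{15}$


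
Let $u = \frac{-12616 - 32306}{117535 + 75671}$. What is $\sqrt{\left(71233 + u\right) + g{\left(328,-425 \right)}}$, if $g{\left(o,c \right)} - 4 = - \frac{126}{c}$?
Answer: $\frac{2 \sqrt{133420507903358923}}{2737085} \approx 266.9$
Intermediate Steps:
$g{\left(o,c \right)} = 4 - \frac{126}{c}$
$u = - \frac{7487}{32201}$ ($u = - \frac{44922}{193206} = \left(-44922\right) \frac{1}{193206} = - \frac{7487}{32201} \approx -0.23251$)
$\sqrt{\left(71233 + u\right) + g{\left(328,-425 \right)}} = \sqrt{\left(71233 - \frac{7487}{32201}\right) + \left(4 - \frac{126}{-425}\right)} = \sqrt{\frac{2293766346}{32201} + \left(4 - - \frac{126}{425}\right)} = \sqrt{\frac{2293766346}{32201} + \left(4 + \frac{126}{425}\right)} = \sqrt{\frac{2293766346}{32201} + \frac{1826}{425}} = \sqrt{\frac{974909496076}{13685425}} = \frac{2 \sqrt{133420507903358923}}{2737085}$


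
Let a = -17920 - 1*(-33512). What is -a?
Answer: -15592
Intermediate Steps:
a = 15592 (a = -17920 + 33512 = 15592)
-a = -1*15592 = -15592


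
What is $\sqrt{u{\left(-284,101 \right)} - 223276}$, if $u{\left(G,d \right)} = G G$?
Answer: $2 i \sqrt{35655} \approx 377.65 i$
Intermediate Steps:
$u{\left(G,d \right)} = G^{2}$
$\sqrt{u{\left(-284,101 \right)} - 223276} = \sqrt{\left(-284\right)^{2} - 223276} = \sqrt{80656 - 223276} = \sqrt{-142620} = 2 i \sqrt{35655}$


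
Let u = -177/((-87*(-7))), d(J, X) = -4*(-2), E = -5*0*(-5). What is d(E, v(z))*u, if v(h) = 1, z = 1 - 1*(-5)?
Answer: -472/203 ≈ -2.3251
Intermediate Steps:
z = 6 (z = 1 + 5 = 6)
E = 0 (E = 0*(-5) = 0)
d(J, X) = 8
u = -59/203 (u = -177/609 = -177*1/609 = -59/203 ≈ -0.29064)
d(E, v(z))*u = 8*(-59/203) = -472/203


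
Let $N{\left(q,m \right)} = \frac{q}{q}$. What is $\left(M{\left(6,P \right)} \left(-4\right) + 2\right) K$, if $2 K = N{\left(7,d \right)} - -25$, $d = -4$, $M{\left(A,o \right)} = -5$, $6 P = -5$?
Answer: $286$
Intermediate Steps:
$P = - \frac{5}{6}$ ($P = \frac{1}{6} \left(-5\right) = - \frac{5}{6} \approx -0.83333$)
$N{\left(q,m \right)} = 1$
$K = 13$ ($K = \frac{1 - -25}{2} = \frac{1 + 25}{2} = \frac{1}{2} \cdot 26 = 13$)
$\left(M{\left(6,P \right)} \left(-4\right) + 2\right) K = \left(\left(-5\right) \left(-4\right) + 2\right) 13 = \left(20 + 2\right) 13 = 22 \cdot 13 = 286$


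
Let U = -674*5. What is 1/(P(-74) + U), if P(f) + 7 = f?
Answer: -1/3451 ≈ -0.00028977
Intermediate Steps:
P(f) = -7 + f
U = -3370
1/(P(-74) + U) = 1/((-7 - 74) - 3370) = 1/(-81 - 3370) = 1/(-3451) = -1/3451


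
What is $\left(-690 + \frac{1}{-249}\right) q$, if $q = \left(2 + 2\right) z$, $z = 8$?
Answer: $- \frac{5497952}{249} \approx -22080.0$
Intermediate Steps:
$q = 32$ ($q = \left(2 + 2\right) 8 = 4 \cdot 8 = 32$)
$\left(-690 + \frac{1}{-249}\right) q = \left(-690 + \frac{1}{-249}\right) 32 = \left(-690 - \frac{1}{249}\right) 32 = \left(- \frac{171811}{249}\right) 32 = - \frac{5497952}{249}$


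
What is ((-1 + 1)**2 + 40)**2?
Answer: 1600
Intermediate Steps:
((-1 + 1)**2 + 40)**2 = (0**2 + 40)**2 = (0 + 40)**2 = 40**2 = 1600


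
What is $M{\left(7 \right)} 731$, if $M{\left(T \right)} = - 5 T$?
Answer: $-25585$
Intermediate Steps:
$M{\left(7 \right)} 731 = \left(-5\right) 7 \cdot 731 = \left(-35\right) 731 = -25585$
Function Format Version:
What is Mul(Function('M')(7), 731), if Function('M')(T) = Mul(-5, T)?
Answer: -25585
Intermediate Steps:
Mul(Function('M')(7), 731) = Mul(Mul(-5, 7), 731) = Mul(-35, 731) = -25585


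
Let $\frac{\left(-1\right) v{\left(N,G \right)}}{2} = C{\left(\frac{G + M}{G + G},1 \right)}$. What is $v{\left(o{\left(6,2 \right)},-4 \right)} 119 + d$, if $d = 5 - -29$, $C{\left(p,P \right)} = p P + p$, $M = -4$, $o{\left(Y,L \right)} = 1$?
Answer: $-442$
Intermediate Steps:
$C{\left(p,P \right)} = p + P p$ ($C{\left(p,P \right)} = P p + p = p + P p$)
$v{\left(N,G \right)} = - \frac{2 \left(-4 + G\right)}{G}$ ($v{\left(N,G \right)} = - 2 \frac{G - 4}{G + G} \left(1 + 1\right) = - 2 \frac{-4 + G}{2 G} 2 = - 2 \frac{-4 + G}{G} = - \frac{2 \left(-4 + G\right)}{G}$)
$d = 34$ ($d = 5 + 29 = 34$)
$v{\left(o{\left(6,2 \right)},-4 \right)} 119 + d = \left(-2 + \frac{8}{-4}\right) 119 + 34 = \left(-2 + 8 \left(- \frac{1}{4}\right)\right) 119 + 34 = \left(-2 - 2\right) 119 + 34 = \left(-4\right) 119 + 34 = -476 + 34 = -442$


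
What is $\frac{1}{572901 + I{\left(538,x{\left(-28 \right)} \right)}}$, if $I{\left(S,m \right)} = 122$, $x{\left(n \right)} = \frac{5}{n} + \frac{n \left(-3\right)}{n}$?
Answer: $\frac{1}{573023} \approx 1.7451 \cdot 10^{-6}$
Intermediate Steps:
$x{\left(n \right)} = -3 + \frac{5}{n}$ ($x{\left(n \right)} = \frac{5}{n} + \frac{\left(-3\right) n}{n} = \frac{5}{n} - 3 = -3 + \frac{5}{n}$)
$\frac{1}{572901 + I{\left(538,x{\left(-28 \right)} \right)}} = \frac{1}{572901 + 122} = \frac{1}{573023}$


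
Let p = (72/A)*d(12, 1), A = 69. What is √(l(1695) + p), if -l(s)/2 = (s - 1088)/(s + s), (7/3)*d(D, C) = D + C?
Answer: √406284165735/272895 ≈ 2.3357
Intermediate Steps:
d(D, C) = 3*C/7 + 3*D/7 (d(D, C) = 3*(D + C)/7 = 3*(C + D)/7 = 3*C/7 + 3*D/7)
l(s) = -(-1088 + s)/s (l(s) = -2*(s - 1088)/(s + s) = -2*(-1088 + s)/(2*s) = -2*(-1088 + s)*1/(2*s) = -(-1088 + s)/s)
p = 936/161 (p = (72/69)*((3/7)*1 + (3/7)*12) = (72*(1/69))*(3/7 + 36/7) = (24/23)*(39/7) = 936/161 ≈ 5.8137)
√(l(1695) + p) = √((1088 - 1*1695)/1695 + 936/161) = √((1088 - 1695)/1695 + 936/161) = √((1/1695)*(-607) + 936/161) = √(-607/1695 + 936/161) = √(1488793/272895) = √406284165735/272895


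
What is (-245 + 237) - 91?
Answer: -99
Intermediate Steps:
(-245 + 237) - 91 = -8 - 91 = -99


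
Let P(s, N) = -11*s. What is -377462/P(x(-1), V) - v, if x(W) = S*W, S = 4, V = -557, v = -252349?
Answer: 5362947/22 ≈ 2.4377e+5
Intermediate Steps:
x(W) = 4*W
-377462/P(x(-1), V) - v = -377462/((-44*(-1))) - 1*(-252349) = -377462/((-11*(-4))) + 252349 = -377462/44 + 252349 = -377462*1/44 + 252349 = -188731/22 + 252349 = 5362947/22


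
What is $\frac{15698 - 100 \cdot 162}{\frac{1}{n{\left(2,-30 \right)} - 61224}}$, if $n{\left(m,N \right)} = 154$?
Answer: $30657140$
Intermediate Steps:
$\frac{15698 - 100 \cdot 162}{\frac{1}{n{\left(2,-30 \right)} - 61224}} = \frac{15698 - 100 \cdot 162}{\frac{1}{154 - 61224}} = \frac{15698 - 16200}{\frac{1}{-61070}} = \frac{15698 - 16200}{- \frac{1}{61070}} = \left(-502\right) \left(-61070\right) = 30657140$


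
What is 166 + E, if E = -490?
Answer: -324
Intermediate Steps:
166 + E = 166 - 490 = -324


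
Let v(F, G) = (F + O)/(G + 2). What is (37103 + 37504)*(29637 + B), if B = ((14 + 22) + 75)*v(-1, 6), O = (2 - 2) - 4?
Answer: 17647614387/8 ≈ 2.2059e+9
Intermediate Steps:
O = -4 (O = 0 - 4 = -4)
v(F, G) = (-4 + F)/(2 + G) (v(F, G) = (F - 4)/(G + 2) = (-4 + F)/(2 + G))
B = -555/8 (B = ((14 + 22) + 75)*((-4 - 1)/(2 + 6)) = (36 + 75)*(-5/8) = 111*((⅛)*(-5)) = 111*(-5/8) = -555/8 ≈ -69.375)
(37103 + 37504)*(29637 + B) = (37103 + 37504)*(29637 - 555/8) = 74607*(236541/8) = 17647614387/8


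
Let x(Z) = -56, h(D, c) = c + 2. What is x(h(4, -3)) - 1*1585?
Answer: -1641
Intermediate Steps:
h(D, c) = 2 + c
x(h(4, -3)) - 1*1585 = -56 - 1*1585 = -56 - 1585 = -1641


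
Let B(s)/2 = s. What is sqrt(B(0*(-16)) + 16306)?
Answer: sqrt(16306) ≈ 127.69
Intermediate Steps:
B(s) = 2*s
sqrt(B(0*(-16)) + 16306) = sqrt(2*(0*(-16)) + 16306) = sqrt(2*0 + 16306) = sqrt(0 + 16306) = sqrt(16306)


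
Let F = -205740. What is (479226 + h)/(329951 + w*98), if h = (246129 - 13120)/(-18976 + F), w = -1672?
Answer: 107689516807/37324204020 ≈ 2.8852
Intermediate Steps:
h = -233009/224716 (h = (246129 - 13120)/(-18976 - 205740) = 233009/(-224716) = 233009*(-1/224716) = -233009/224716 ≈ -1.0369)
(479226 + h)/(329951 + w*98) = (479226 - 233009/224716)/(329951 - 1672*98) = 107689516807/(224716*(329951 - 163856)) = (107689516807/224716)/166095 = (107689516807/224716)*(1/166095) = 107689516807/37324204020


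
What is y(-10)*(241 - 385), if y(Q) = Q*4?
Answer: 5760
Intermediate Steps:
y(Q) = 4*Q
y(-10)*(241 - 385) = (4*(-10))*(241 - 385) = -40*(-144) = 5760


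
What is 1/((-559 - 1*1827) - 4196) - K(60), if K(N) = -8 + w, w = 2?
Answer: 39491/6582 ≈ 5.9998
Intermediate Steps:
K(N) = -6 (K(N) = -8 + 2 = -6)
1/((-559 - 1*1827) - 4196) - K(60) = 1/((-559 - 1*1827) - 4196) - 1*(-6) = 1/((-559 - 1827) - 4196) + 6 = 1/(-2386 - 4196) + 6 = 1/(-6582) + 6 = -1/6582 + 6 = 39491/6582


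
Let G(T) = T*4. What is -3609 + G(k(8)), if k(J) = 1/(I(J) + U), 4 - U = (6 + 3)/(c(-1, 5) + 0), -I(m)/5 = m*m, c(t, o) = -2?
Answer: -2248415/623 ≈ -3609.0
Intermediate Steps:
I(m) = -5*m² (I(m) = -5*m*m = -5*m²)
U = 17/2 (U = 4 - (6 + 3)/(-2 + 0) = 4 - 9/(-2) = 4 - 9*(-1)/2 = 4 - 1*(-9/2) = 4 + 9/2 = 17/2 ≈ 8.5000)
k(J) = 1/(17/2 - 5*J²) (k(J) = 1/(-5*J² + 17/2) = 1/(17/2 - 5*J²))
G(T) = 4*T
-3609 + G(k(8)) = -3609 + 4*(2/(17 - 10*8²)) = -3609 + 4*(2/(17 - 10*64)) = -3609 + 4*(2/(17 - 640)) = -3609 + 4*(2/(-623)) = -3609 + 4*(2*(-1/623)) = -3609 + 4*(-2/623) = -3609 - 8/623 = -2248415/623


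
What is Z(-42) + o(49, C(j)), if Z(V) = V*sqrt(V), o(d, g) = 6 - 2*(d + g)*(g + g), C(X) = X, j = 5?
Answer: -1074 - 42*I*sqrt(42) ≈ -1074.0 - 272.19*I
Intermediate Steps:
o(d, g) = 6 - 4*g*(d + g) (o(d, g) = 6 - 2*(d + g)*2*g = 6 - 4*g*(d + g))
Z(V) = V**(3/2)
Z(-42) + o(49, C(j)) = (-42)**(3/2) + (6 - 4*5**2 - 4*49*5) = -42*I*sqrt(42) + (6 - 4*25 - 980) = -42*I*sqrt(42) + (6 - 100 - 980) = -42*I*sqrt(42) - 1074 = -1074 - 42*I*sqrt(42)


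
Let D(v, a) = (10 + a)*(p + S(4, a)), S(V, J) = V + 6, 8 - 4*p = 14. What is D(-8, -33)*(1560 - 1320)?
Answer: -46920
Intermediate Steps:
p = -3/2 (p = 2 - ¼*14 = 2 - 7/2 = -3/2 ≈ -1.5000)
S(V, J) = 6 + V
D(v, a) = 85 + 17*a/2 (D(v, a) = (10 + a)*(-3/2 + (6 + 4)) = (10 + a)*(-3/2 + 10) = (10 + a)*(17/2) = 85 + 17*a/2)
D(-8, -33)*(1560 - 1320) = (85 + (17/2)*(-33))*(1560 - 1320) = (85 - 561/2)*240 = -391/2*240 = -46920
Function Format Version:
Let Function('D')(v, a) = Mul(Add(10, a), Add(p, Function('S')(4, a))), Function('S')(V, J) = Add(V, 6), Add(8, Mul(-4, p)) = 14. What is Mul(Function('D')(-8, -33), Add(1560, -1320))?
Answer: -46920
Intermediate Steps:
p = Rational(-3, 2) (p = Add(2, Mul(Rational(-1, 4), 14)) = Add(2, Rational(-7, 2)) = Rational(-3, 2) ≈ -1.5000)
Function('S')(V, J) = Add(6, V)
Function('D')(v, a) = Add(85, Mul(Rational(17, 2), a)) (Function('D')(v, a) = Mul(Add(10, a), Add(Rational(-3, 2), Add(6, 4))) = Mul(Add(10, a), Add(Rational(-3, 2), 10)) = Mul(Add(10, a), Rational(17, 2)) = Add(85, Mul(Rational(17, 2), a)))
Mul(Function('D')(-8, -33), Add(1560, -1320)) = Mul(Add(85, Mul(Rational(17, 2), -33)), Add(1560, -1320)) = Mul(Add(85, Rational(-561, 2)), 240) = Mul(Rational(-391, 2), 240) = -46920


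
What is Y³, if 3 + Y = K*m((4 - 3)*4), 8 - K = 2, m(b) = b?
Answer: 9261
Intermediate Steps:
K = 6 (K = 8 - 1*2 = 8 - 2 = 6)
Y = 21 (Y = -3 + 6*((4 - 3)*4) = -3 + 6*(1*4) = -3 + 6*4 = -3 + 24 = 21)
Y³ = 21³ = 9261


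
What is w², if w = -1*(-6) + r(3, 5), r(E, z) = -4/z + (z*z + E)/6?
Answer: 21904/225 ≈ 97.351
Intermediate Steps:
r(E, z) = -4/z + E/6 + z²/6 (r(E, z) = -4/z + (z² + E)*(⅙) = -4/z + (E + z²)*(⅙) = -4/z + (E/6 + z²/6) = -4/z + E/6 + z²/6)
w = 148/15 (w = -1*(-6) + (⅙)*(-24 + 5*(3 + 5²))/5 = 6 + (⅙)*(⅕)*(-24 + 5*(3 + 25)) = 6 + (⅙)*(⅕)*(-24 + 5*28) = 6 + (⅙)*(⅕)*(-24 + 140) = 6 + (⅙)*(⅕)*116 = 6 + 58/15 = 148/15 ≈ 9.8667)
w² = (148/15)² = 21904/225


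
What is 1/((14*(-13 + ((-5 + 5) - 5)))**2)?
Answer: 1/63504 ≈ 1.5747e-5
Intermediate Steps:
1/((14*(-13 + ((-5 + 5) - 5)))**2) = 1/((14*(-13 + (0 - 5)))**2) = 1/((14*(-13 - 5))**2) = 1/((14*(-18))**2) = 1/((-252)**2) = 1/63504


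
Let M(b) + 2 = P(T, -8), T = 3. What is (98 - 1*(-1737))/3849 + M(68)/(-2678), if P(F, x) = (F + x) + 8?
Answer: 4910281/10307622 ≈ 0.47637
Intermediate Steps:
P(F, x) = 8 + F + x
M(b) = 1 (M(b) = -2 + (8 + 3 - 8) = -2 + 3 = 1)
(98 - 1*(-1737))/3849 + M(68)/(-2678) = (98 - 1*(-1737))/3849 + 1/(-2678) = (98 + 1737)*(1/3849) + 1*(-1/2678) = 1835*(1/3849) - 1/2678 = 1835/3849 - 1/2678 = 4910281/10307622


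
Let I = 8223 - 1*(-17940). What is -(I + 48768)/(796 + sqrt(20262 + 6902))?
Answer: -14911269/151613 + 74931*sqrt(6791)/303226 ≈ -77.987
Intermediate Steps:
I = 26163 (I = 8223 + 17940 = 26163)
-(I + 48768)/(796 + sqrt(20262 + 6902)) = -(26163 + 48768)/(796 + sqrt(20262 + 6902)) = -74931/(796 + sqrt(27164)) = -74931/(796 + 2*sqrt(6791))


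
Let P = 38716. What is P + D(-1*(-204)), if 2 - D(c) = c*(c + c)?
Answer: -44514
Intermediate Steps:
D(c) = 2 - 2*c² (D(c) = 2 - c*(c + c) = 2 - c*2*c = 2 - 2*c²)
P + D(-1*(-204)) = 38716 + (2 - 2*(-1*(-204))²) = 38716 + (2 - 2*204²) = 38716 + (2 - 2*41616) = 38716 + (2 - 83232) = 38716 - 83230 = -44514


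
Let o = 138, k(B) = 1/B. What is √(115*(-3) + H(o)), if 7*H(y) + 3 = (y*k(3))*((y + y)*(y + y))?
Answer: √24511746/7 ≈ 707.28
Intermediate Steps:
k(B) = 1/B
H(y) = -3/7 + 4*y³/21 (H(y) = -3/7 + ((y/3)*((y + y)*(y + y)))/7 = -3/7 + ((y*(⅓))*((2*y)*(2*y)))/7 = -3/7 + ((y/3)*(4*y²))/7 = -3/7 + (4*y³/3)/7 = -3/7 + 4*y³/21)
√(115*(-3) + H(o)) = √(115*(-3) + (-3/7 + (4/21)*138³)) = √(-345 + (-3/7 + (4/21)*2628072)) = √(-345 + (-3/7 + 3504096/7)) = √(-345 + 3504093/7) = √(3501678/7) = √24511746/7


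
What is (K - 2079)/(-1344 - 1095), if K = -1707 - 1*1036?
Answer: 4822/2439 ≈ 1.9770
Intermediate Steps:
K = -2743 (K = -1707 - 1036 = -2743)
(K - 2079)/(-1344 - 1095) = (-2743 - 2079)/(-1344 - 1095) = -4822/(-2439) = -4822*(-1/2439) = 4822/2439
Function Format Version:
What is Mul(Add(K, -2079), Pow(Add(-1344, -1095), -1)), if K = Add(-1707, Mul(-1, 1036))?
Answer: Rational(4822, 2439) ≈ 1.9770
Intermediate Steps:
K = -2743 (K = Add(-1707, -1036) = -2743)
Mul(Add(K, -2079), Pow(Add(-1344, -1095), -1)) = Mul(Add(-2743, -2079), Pow(Add(-1344, -1095), -1)) = Mul(-4822, Pow(-2439, -1)) = Mul(-4822, Rational(-1, 2439)) = Rational(4822, 2439)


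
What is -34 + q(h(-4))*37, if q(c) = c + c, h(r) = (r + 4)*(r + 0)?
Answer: -34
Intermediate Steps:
h(r) = r*(4 + r) (h(r) = (4 + r)*r = r*(4 + r))
q(c) = 2*c
-34 + q(h(-4))*37 = -34 + (2*(-4*(4 - 4)))*37 = -34 + (2*(-4*0))*37 = -34 + (2*0)*37 = -34 + 0*37 = -34 + 0 = -34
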